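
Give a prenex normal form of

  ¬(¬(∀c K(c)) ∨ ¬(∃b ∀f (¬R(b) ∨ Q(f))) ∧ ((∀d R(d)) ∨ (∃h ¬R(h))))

Drive negations inward (¬∀x A ≡ ∃x ¬A, ¬∃x A ≡ ∀x ¬A, De Morgan for ∧/∨):
  (∀c K(c)) ∧ ((∃b ∀f (¬R(b) ∨ Q(f))) ∨ (∃d ¬R(d)) ∧ (∀h R(h)))
Pull the quantifiers to the front (each side's bound variable is not free in the other side):
  ∀c ∃b ∀f ∃d ∀h (K(c) ∧ (¬R(b) ∨ Q(f) ∨ ¬R(d) ∧ R(h)))

∀c ∃b ∀f ∃d ∀h (K(c) ∧ (¬R(b) ∨ Q(f) ∨ ¬R(d) ∧ R(h)))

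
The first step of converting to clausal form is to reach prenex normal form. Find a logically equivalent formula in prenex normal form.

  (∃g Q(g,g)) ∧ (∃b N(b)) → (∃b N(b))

∀g ∀b ∃z (¬Q(g,g) ∨ ¬N(b) ∨ N(z))

Eliminate → and ↔ using ¬ and ∨.
  ¬((∃g Q(g,g)) ∧ (∃b N(b))) ∨ (∃b N(b))
Move each ¬ inward, flipping quantifiers it crosses:
  (∀g ¬Q(g,g)) ∨ (∀b ¬N(b)) ∨ (∃b N(b))
Standardize variables apart so no two quantifiers bind the same name: b↦z.
  (∀g ¬Q(g,g)) ∨ (∀b ¬N(b)) ∨ (∃z N(z))
Pull the quantifiers to the front (each side's bound variable is not free in the other side):
  ∀g ∀b ∃z (¬Q(g,g) ∨ ¬N(b) ∨ N(z))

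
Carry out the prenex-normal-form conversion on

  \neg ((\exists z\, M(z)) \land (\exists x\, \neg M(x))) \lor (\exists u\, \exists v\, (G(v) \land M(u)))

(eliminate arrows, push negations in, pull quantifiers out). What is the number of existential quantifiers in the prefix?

Drive negations inward (¬∀x A ≡ ∃x ¬A, ¬∃x A ≡ ∀x ¬A, De Morgan for ∧/∨):
  (\forall z\, \neg M(z)) \lor (\forall x\, M(x)) \lor (\exists u\, \exists v\, (G(v) \land M(u)))
All bound variables are already distinct, so no renaming is needed.
Finally move all quantifiers to the prefix:
  \forall z\, \forall x\, \exists u\, \exists v\, (\neg M(z) \lor M(x) \lor G(v) \land M(u))
The prefix is \forall z \forall x \exists u \exists v: 2 universal, 2 existential.

2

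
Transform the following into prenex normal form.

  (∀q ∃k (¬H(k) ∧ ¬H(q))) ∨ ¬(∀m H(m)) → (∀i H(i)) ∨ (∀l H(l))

Eliminate → and ↔ using ¬ and ∨.
  ¬((∀q ∃k (¬H(k) ∧ ¬H(q))) ∨ ¬(∀m H(m))) ∨ (∀i H(i)) ∨ (∀l H(l))
Push ¬ through the quantifiers and connectives to reach negation normal form:
  (∃q ∀k (H(k) ∨ H(q))) ∧ (∀m H(m)) ∨ (∀i H(i)) ∨ (∀l H(l))
All bound variables are already distinct, so no renaming is needed.
Pull the quantifiers to the front (each side's bound variable is not free in the other side):
  ∃q ∀k ∀m ∀i ∀l ((H(k) ∨ H(q)) ∧ H(m) ∨ H(i) ∨ H(l))

∃q ∀k ∀m ∀i ∀l ((H(k) ∨ H(q)) ∧ H(m) ∨ H(i) ∨ H(l))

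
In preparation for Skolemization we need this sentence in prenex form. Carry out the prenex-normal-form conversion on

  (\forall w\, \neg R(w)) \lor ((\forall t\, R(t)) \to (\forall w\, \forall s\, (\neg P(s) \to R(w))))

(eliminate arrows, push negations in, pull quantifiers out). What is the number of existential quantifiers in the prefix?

1

First replace A → B with ¬A ∨ B.
  (\forall w\, \neg R(w)) \lor \neg (\forall t\, R(t)) \lor (\forall w\, \forall s\, (\neg \neg P(s) \lor R(w)))
Push ¬ through the quantifiers and connectives to reach negation normal form:
  (\forall w\, \neg R(w)) \lor (\exists t\, \neg R(t)) \lor (\forall w\, \forall s\, (P(s) \lor R(w)))
Rename bound variables to avoid capture: w↦r.
  (\forall w\, \neg R(w)) \lor (\exists t\, \neg R(t)) \lor (\forall r\, \forall s\, (P(s) \lor R(r)))
Pull the quantifiers to the front (each side's bound variable is not free in the other side):
  \forall w\, \exists t\, \forall r\, \forall s\, (\neg R(w) \lor \neg R(t) \lor P(s) \lor R(r))
The prefix is \forall w \exists t \forall r \forall s: 3 universal, 1 existential.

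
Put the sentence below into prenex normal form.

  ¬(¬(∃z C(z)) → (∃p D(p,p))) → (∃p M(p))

Eliminate → and ↔ using ¬ and ∨.
  ¬¬(¬¬(∃z C(z)) ∨ (∃p D(p,p))) ∨ (∃p M(p))
Move each ¬ inward, flipping quantifiers it crosses:
  (∃z C(z)) ∨ (∃p D(p,p)) ∨ (∃p M(p))
Rename bound variables to avoid capture: p↦q.
  (∃z C(z)) ∨ (∃p D(p,p)) ∨ (∃q M(q))
Pull the quantifiers to the front (each side's bound variable is not free in the other side):
  ∃z ∃p ∃q (C(z) ∨ D(p,p) ∨ M(q))

∃z ∃p ∃q (C(z) ∨ D(p,p) ∨ M(q))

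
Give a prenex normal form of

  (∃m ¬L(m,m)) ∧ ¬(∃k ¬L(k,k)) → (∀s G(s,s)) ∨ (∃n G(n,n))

∀m ∃k ∀s ∃n (L(m,m) ∨ ¬L(k,k) ∨ G(s,s) ∨ G(n,n))

First replace A → B with ¬A ∨ B.
  ¬((∃m ¬L(m,m)) ∧ ¬(∃k ¬L(k,k))) ∨ (∀s G(s,s)) ∨ (∃n G(n,n))
Move each ¬ inward, flipping quantifiers it crosses:
  (∀m L(m,m)) ∨ (∃k ¬L(k,k)) ∨ (∀s G(s,s)) ∨ (∃n G(n,n))
Pull the quantifiers to the front (each side's bound variable is not free in the other side):
  ∀m ∃k ∀s ∃n (L(m,m) ∨ ¬L(k,k) ∨ G(s,s) ∨ G(n,n))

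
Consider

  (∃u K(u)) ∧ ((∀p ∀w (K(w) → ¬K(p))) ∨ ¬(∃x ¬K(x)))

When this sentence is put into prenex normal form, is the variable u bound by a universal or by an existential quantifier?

existential

Eliminate → and ↔ using ¬ and ∨.
  (∃u K(u)) ∧ ((∀p ∀w (¬K(w) ∨ ¬K(p))) ∨ ¬(∃x ¬K(x)))
Push ¬ through the quantifiers and connectives to reach negation normal form:
  (∃u K(u)) ∧ ((∀p ∀w (¬K(w) ∨ ¬K(p))) ∨ (∀x K(x)))
Extract every quantifier outward, since the variables are now distinct and don't occur free across branches:
  ∃u ∀p ∀w ∀x (K(u) ∧ (¬K(w) ∨ ¬K(p) ∨ K(x)))
The quantifier ∃u sits under an even number of negations (counting the antecedent side of each →), so it remains existential.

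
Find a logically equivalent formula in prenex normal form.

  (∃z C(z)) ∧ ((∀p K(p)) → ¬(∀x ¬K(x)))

Eliminate → and ↔ using ¬ and ∨.
  (∃z C(z)) ∧ (¬(∀p K(p)) ∨ ¬(∀x ¬K(x)))
Push ¬ through the quantifiers and connectives to reach negation normal form:
  (∃z C(z)) ∧ ((∃p ¬K(p)) ∨ (∃x K(x)))
All bound variables are already distinct, so no renaming is needed.
Pull the quantifiers to the front (each side's bound variable is not free in the other side):
  ∃z ∃p ∃x (C(z) ∧ (¬K(p) ∨ K(x)))

∃z ∃p ∃x (C(z) ∧ (¬K(p) ∨ K(x)))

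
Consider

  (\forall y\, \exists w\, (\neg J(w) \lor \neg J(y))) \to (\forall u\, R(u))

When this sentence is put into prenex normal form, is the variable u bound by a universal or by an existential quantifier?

universal

Eliminate → and ↔ using ¬ and ∨.
  \neg (\forall y\, \exists w\, (\neg J(w) \lor \neg J(y))) \lor (\forall u\, R(u))
Drive negations inward (¬∀x A ≡ ∃x ¬A, ¬∃x A ≡ ∀x ¬A, De Morgan for ∧/∨):
  (\exists y\, \forall w\, (J(w) \land J(y))) \lor (\forall u\, R(u))
All bound variables are already distinct, so no renaming is needed.
Finally move all quantifiers to the prefix:
  \exists y\, \forall w\, \forall u\, (J(w) \land J(y) \lor R(u))
The quantifier \forall u sits under an even number of negations (counting the antecedent side of each →), so it remains universal.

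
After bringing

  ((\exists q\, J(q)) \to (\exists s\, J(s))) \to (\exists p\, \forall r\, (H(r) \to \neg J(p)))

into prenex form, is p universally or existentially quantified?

existential

Eliminate → and ↔ using ¬ and ∨.
  \neg (\neg (\exists q\, J(q)) \lor (\exists s\, J(s))) \lor (\exists p\, \forall r\, (\neg H(r) \lor \neg J(p)))
Move each ¬ inward, flipping quantifiers it crosses:
  (\exists q\, J(q)) \land (\forall s\, \neg J(s)) \lor (\exists p\, \forall r\, (\neg H(r) \lor \neg J(p)))
Extract every quantifier outward, since the variables are now distinct and don't occur free across branches:
  \exists q\, \forall s\, \exists p\, \forall r\, (J(q) \land \neg J(s) \lor \neg H(r) \lor \neg J(p))
The quantifier \exists p sits under an even number of negations (counting the antecedent side of each →), so it remains existential.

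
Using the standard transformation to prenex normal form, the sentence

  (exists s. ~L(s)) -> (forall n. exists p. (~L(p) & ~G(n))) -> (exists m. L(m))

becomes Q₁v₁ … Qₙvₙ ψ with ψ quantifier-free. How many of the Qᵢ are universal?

2

Rewrite implications/biconditionals: A → B as ¬A ∨ B.
  ~(exists s. ~L(s)) | ~(forall n. exists p. (~L(p) & ~G(n))) | (exists m. L(m))
Move each ¬ inward, flipping quantifiers it crosses:
  (forall s. L(s)) | (exists n. forall p. (L(p) | G(n))) | (exists m. L(m))
All bound variables are already distinct, so no renaming is needed.
Finally move all quantifiers to the prefix:
  forall s. exists n. forall p. exists m. (L(s) | L(p) | G(n) | L(m))
The prefix is forall s exists n forall p exists m: 2 universal, 2 existential.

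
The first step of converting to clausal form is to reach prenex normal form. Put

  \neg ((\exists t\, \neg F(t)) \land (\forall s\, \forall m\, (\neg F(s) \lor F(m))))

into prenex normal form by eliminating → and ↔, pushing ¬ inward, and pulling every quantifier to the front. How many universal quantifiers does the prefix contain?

Move each ¬ inward, flipping quantifiers it crosses:
  (\forall t\, F(t)) \lor (\exists s\, \exists m\, (F(s) \land \neg F(m)))
All bound variables are already distinct, so no renaming is needed.
Extract every quantifier outward, since the variables are now distinct and don't occur free across branches:
  \forall t\, \exists s\, \exists m\, (F(t) \lor F(s) \land \neg F(m))
The prefix is \forall t \exists s \exists m: 1 universal, 2 existential.

1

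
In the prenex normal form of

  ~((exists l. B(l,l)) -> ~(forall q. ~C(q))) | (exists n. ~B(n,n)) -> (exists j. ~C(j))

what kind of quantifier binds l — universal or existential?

First replace A → B with ¬A ∨ B.
  ~(~(~(exists l. B(l,l)) | ~(forall q. ~C(q))) | (exists n. ~B(n,n))) | (exists j. ~C(j))
Move each ¬ inward, flipping quantifiers it crosses:
  ((forall l. ~B(l,l)) | (exists q. C(q))) & (forall n. B(n,n)) | (exists j. ~C(j))
Finally move all quantifiers to the prefix:
  forall l. exists q. forall n. exists j. ((~B(l,l) | C(q)) & B(n,n) | ~C(j))
The quantifier exists l sits under an odd number of negations (counting the antecedent side of each →), so it flips to forall l.

universal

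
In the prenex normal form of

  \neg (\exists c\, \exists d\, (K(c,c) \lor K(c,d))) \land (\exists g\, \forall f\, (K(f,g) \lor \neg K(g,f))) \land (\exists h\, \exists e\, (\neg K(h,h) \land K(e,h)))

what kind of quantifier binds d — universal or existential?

Push ¬ through the quantifiers and connectives to reach negation normal form:
  (\forall c\, \forall d\, (\neg K(c,c) \land \neg K(c,d))) \land (\exists g\, \forall f\, (K(f,g) \lor \neg K(g,f))) \land (\exists h\, \exists e\, (\neg K(h,h) \land K(e,h)))
All bound variables are already distinct, so no renaming is needed.
Extract every quantifier outward, since the variables are now distinct and don't occur free across branches:
  \forall c\, \forall d\, \exists g\, \forall f\, \exists h\, \exists e\, (\neg K(c,c) \land \neg K(c,d) \land (K(f,g) \lor \neg K(g,f)) \land \neg K(h,h) \land K(e,h))
The quantifier \exists d sits under an odd number of negations, so it flips to \forall d.

universal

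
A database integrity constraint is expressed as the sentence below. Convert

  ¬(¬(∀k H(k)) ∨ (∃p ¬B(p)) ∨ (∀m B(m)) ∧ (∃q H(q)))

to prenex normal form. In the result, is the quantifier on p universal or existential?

Move each ¬ inward, flipping quantifiers it crosses:
  (∀k H(k)) ∧ (∀p B(p)) ∧ ((∃m ¬B(m)) ∨ (∀q ¬H(q)))
Extract every quantifier outward, since the variables are now distinct and don't occur free across branches:
  ∀k ∀p ∃m ∀q (H(k) ∧ B(p) ∧ (¬B(m) ∨ ¬H(q)))
The quantifier ∃p sits under an odd number of negations, so it flips to ∀p.

universal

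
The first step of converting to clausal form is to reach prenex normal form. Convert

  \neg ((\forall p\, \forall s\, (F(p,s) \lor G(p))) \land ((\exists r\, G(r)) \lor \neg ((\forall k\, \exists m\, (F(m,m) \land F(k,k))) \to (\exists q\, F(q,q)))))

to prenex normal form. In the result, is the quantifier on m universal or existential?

Rewrite implications/biconditionals: A → B as ¬A ∨ B.
  \neg ((\forall p\, \forall s\, (F(p,s) \lor G(p))) \land ((\exists r\, G(r)) \lor \neg (\neg (\forall k\, \exists m\, (F(m,m) \land F(k,k))) \lor (\exists q\, F(q,q)))))
Push ¬ through the quantifiers and connectives to reach negation normal form:
  (\exists p\, \exists s\, (\neg F(p,s) \land \neg G(p))) \lor (\forall r\, \neg G(r)) \land ((\exists k\, \forall m\, (\neg F(m,m) \lor \neg F(k,k))) \lor (\exists q\, F(q,q)))
All bound variables are already distinct, so no renaming is needed.
Finally move all quantifiers to the prefix:
  \exists p\, \exists s\, \forall r\, \exists k\, \forall m\, \exists q\, (\neg F(p,s) \land \neg G(p) \lor \neg G(r) \land (\neg F(m,m) \lor \neg F(k,k) \lor F(q,q)))
The quantifier \exists m sits under an odd number of negations (counting the antecedent side of each →), so it flips to \forall m.

universal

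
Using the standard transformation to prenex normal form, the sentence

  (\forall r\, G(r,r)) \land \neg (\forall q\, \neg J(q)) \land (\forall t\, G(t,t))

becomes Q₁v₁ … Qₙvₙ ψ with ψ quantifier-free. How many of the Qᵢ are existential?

1

Push ¬ through the quantifiers and connectives to reach negation normal form:
  (\forall r\, G(r,r)) \land (\exists q\, J(q)) \land (\forall t\, G(t,t))
Finally move all quantifiers to the prefix:
  \forall r\, \exists q\, \forall t\, (G(r,r) \land J(q) \land G(t,t))
The prefix is \forall r \exists q \forall t: 2 universal, 1 existential.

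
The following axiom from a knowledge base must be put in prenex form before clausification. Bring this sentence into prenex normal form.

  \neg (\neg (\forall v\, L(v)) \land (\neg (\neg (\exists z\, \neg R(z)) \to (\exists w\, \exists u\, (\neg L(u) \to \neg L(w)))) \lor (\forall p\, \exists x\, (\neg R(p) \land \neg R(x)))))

First replace A → B with ¬A ∨ B.
  \neg (\neg (\forall v\, L(v)) \land (\neg (\neg \neg (\exists z\, \neg R(z)) \lor (\exists w\, \exists u\, (\neg \neg L(u) \lor \neg L(w)))) \lor (\forall p\, \exists x\, (\neg R(p) \land \neg R(x)))))
Drive negations inward (¬∀x A ≡ ∃x ¬A, ¬∃x A ≡ ∀x ¬A, De Morgan for ∧/∨):
  (\forall v\, L(v)) \lor ((\exists z\, \neg R(z)) \lor (\exists w\, \exists u\, (L(u) \lor \neg L(w)))) \land (\exists p\, \forall x\, (R(p) \lor R(x)))
Finally move all quantifiers to the prefix:
  \forall v\, \exists z\, \exists w\, \exists u\, \exists p\, \forall x\, (L(v) \lor (\neg R(z) \lor L(u) \lor \neg L(w)) \land (R(p) \lor R(x)))

\forall v\, \exists z\, \exists w\, \exists u\, \exists p\, \forall x\, (L(v) \lor (\neg R(z) \lor L(u) \lor \neg L(w)) \land (R(p) \lor R(x)))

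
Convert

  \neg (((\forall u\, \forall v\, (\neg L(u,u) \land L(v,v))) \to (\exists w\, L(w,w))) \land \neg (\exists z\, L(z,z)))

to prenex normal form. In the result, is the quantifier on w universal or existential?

universal

Rewrite implications/biconditionals: A → B as ¬A ∨ B.
  \neg ((\neg (\forall u\, \forall v\, (\neg L(u,u) \land L(v,v))) \lor (\exists w\, L(w,w))) \land \neg (\exists z\, L(z,z)))
Move each ¬ inward, flipping quantifiers it crosses:
  (\forall u\, \forall v\, (\neg L(u,u) \land L(v,v))) \land (\forall w\, \neg L(w,w)) \lor (\exists z\, L(z,z))
Finally move all quantifiers to the prefix:
  \forall u\, \forall v\, \forall w\, \exists z\, (\neg L(u,u) \land L(v,v) \land \neg L(w,w) \lor L(z,z))
The quantifier \exists w sits under an odd number of negations (counting the antecedent side of each →), so it flips to \forall w.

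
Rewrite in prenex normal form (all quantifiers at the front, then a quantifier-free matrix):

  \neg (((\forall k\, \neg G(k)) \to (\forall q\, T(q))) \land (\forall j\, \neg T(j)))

Eliminate → and ↔ using ¬ and ∨.
  \neg ((\neg (\forall k\, \neg G(k)) \lor (\forall q\, T(q))) \land (\forall j\, \neg T(j)))
Push ¬ through the quantifiers and connectives to reach negation normal form:
  (\forall k\, \neg G(k)) \land (\exists q\, \neg T(q)) \lor (\exists j\, T(j))
All bound variables are already distinct, so no renaming is needed.
Extract every quantifier outward, since the variables are now distinct and don't occur free across branches:
  \forall k\, \exists q\, \exists j\, (\neg G(k) \land \neg T(q) \lor T(j))

\forall k\, \exists q\, \exists j\, (\neg G(k) \land \neg T(q) \lor T(j))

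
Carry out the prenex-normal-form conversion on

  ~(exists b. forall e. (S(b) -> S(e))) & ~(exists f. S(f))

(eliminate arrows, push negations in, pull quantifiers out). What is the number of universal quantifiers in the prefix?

First replace A → B with ¬A ∨ B.
  ~(exists b. forall e. (~S(b) | S(e))) & ~(exists f. S(f))
Push ¬ through the quantifiers and connectives to reach negation normal form:
  (forall b. exists e. (S(b) & ~S(e))) & (forall f. ~S(f))
All bound variables are already distinct, so no renaming is needed.
Finally move all quantifiers to the prefix:
  forall b. exists e. forall f. (S(b) & ~S(e) & ~S(f))
The prefix is forall b exists e forall f: 2 universal, 1 existential.

2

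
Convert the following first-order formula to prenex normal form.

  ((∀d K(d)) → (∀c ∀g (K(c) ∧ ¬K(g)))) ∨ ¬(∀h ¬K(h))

Eliminate → and ↔ using ¬ and ∨.
  ¬(∀d K(d)) ∨ (∀c ∀g (K(c) ∧ ¬K(g))) ∨ ¬(∀h ¬K(h))
Push ¬ through the quantifiers and connectives to reach negation normal form:
  (∃d ¬K(d)) ∨ (∀c ∀g (K(c) ∧ ¬K(g))) ∨ (∃h K(h))
All bound variables are already distinct, so no renaming is needed.
Finally move all quantifiers to the prefix:
  ∃d ∀c ∀g ∃h (¬K(d) ∨ K(c) ∧ ¬K(g) ∨ K(h))

∃d ∀c ∀g ∃h (¬K(d) ∨ K(c) ∧ ¬K(g) ∨ K(h))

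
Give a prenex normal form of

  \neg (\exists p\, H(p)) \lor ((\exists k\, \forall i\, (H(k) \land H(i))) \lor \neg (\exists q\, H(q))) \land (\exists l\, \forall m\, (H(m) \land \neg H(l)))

Push ¬ through the quantifiers and connectives to reach negation normal form:
  (\forall p\, \neg H(p)) \lor ((\exists k\, \forall i\, (H(k) \land H(i))) \lor (\forall q\, \neg H(q))) \land (\exists l\, \forall m\, (H(m) \land \neg H(l)))
Pull the quantifiers to the front (each side's bound variable is not free in the other side):
  \forall p\, \exists k\, \forall i\, \forall q\, \exists l\, \forall m\, (\neg H(p) \lor (H(k) \land H(i) \lor \neg H(q)) \land H(m) \land \neg H(l))

\forall p\, \exists k\, \forall i\, \forall q\, \exists l\, \forall m\, (\neg H(p) \lor (H(k) \land H(i) \lor \neg H(q)) \land H(m) \land \neg H(l))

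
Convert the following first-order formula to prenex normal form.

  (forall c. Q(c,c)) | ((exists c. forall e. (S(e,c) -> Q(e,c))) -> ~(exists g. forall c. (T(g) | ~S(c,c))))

Eliminate → and ↔ using ¬ and ∨.
  (forall c. Q(c,c)) | ~(exists c. forall e. (~S(e,c) | Q(e,c))) | ~(exists g. forall c. (T(g) | ~S(c,c)))
Push ¬ through the quantifiers and connectives to reach negation normal form:
  (forall c. Q(c,c)) | (forall c. exists e. (S(e,c) & ~Q(e,c))) | (forall g. exists c. (~T(g) & S(c,c)))
Give each quantifier a distinct variable: c↦u, c↦y1.
  (forall c. Q(c,c)) | (forall u. exists e. (S(e,u) & ~Q(e,u))) | (forall g. exists y1. (~T(g) & S(y1,y1)))
Extract every quantifier outward, since the variables are now distinct and don't occur free across branches:
  forall c. forall u. exists e. forall g. exists y1. (Q(c,c) | S(e,u) & ~Q(e,u) | ~T(g) & S(y1,y1))

forall c. forall u. exists e. forall g. exists y1. (Q(c,c) | S(e,u) & ~Q(e,u) | ~T(g) & S(y1,y1))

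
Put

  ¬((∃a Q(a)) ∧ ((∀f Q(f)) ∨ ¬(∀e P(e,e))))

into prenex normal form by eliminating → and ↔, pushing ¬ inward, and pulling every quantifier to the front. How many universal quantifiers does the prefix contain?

2

Push ¬ through the quantifiers and connectives to reach negation normal form:
  (∀a ¬Q(a)) ∨ (∃f ¬Q(f)) ∧ (∀e P(e,e))
All bound variables are already distinct, so no renaming is needed.
Finally move all quantifiers to the prefix:
  ∀a ∃f ∀e (¬Q(a) ∨ ¬Q(f) ∧ P(e,e))
The prefix is ∀a ∃f ∀e: 2 universal, 1 existential.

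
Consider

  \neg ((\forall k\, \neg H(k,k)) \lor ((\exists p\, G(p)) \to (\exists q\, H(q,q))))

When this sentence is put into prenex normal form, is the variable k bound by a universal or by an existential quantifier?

Rewrite implications/biconditionals: A → B as ¬A ∨ B.
  \neg ((\forall k\, \neg H(k,k)) \lor \neg (\exists p\, G(p)) \lor (\exists q\, H(q,q)))
Drive negations inward (¬∀x A ≡ ∃x ¬A, ¬∃x A ≡ ∀x ¬A, De Morgan for ∧/∨):
  (\exists k\, H(k,k)) \land (\exists p\, G(p)) \land (\forall q\, \neg H(q,q))
Pull the quantifiers to the front (each side's bound variable is not free in the other side):
  \exists k\, \exists p\, \forall q\, (H(k,k) \land G(p) \land \neg H(q,q))
The quantifier \forall k sits under an odd number of negations (counting the antecedent side of each →), so it flips to \exists k.

existential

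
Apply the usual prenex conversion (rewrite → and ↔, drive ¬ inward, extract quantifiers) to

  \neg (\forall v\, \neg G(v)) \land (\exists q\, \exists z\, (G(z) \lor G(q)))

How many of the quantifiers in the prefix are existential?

Move each ¬ inward, flipping quantifiers it crosses:
  (\exists v\, G(v)) \land (\exists q\, \exists z\, (G(z) \lor G(q)))
All bound variables are already distinct, so no renaming is needed.
Pull the quantifiers to the front (each side's bound variable is not free in the other side):
  \exists v\, \exists q\, \exists z\, (G(v) \land (G(z) \lor G(q)))
The prefix is \exists v \exists q \exists z: 0 universal, 3 existential.

3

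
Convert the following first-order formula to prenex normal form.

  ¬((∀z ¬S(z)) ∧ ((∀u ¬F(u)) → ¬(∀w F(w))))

∃z ∀u ∀w (S(z) ∨ ¬F(u) ∧ F(w))

Rewrite implications/biconditionals: A → B as ¬A ∨ B.
  ¬((∀z ¬S(z)) ∧ (¬(∀u ¬F(u)) ∨ ¬(∀w F(w))))
Push ¬ through the quantifiers and connectives to reach negation normal form:
  (∃z S(z)) ∨ (∀u ¬F(u)) ∧ (∀w F(w))
Finally move all quantifiers to the prefix:
  ∃z ∀u ∀w (S(z) ∨ ¬F(u) ∧ F(w))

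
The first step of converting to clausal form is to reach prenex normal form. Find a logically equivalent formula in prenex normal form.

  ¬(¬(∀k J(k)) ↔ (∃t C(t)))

∃k ∀t ∃x ∀x1 (¬J(k) ∧ ¬C(t) ∨ C(x) ∧ J(x1))

First replace A → B with ¬A ∨ B; A ↔ B as (¬A ∨ B) ∧ (¬B ∨ A).
  ¬((¬¬(∀k J(k)) ∨ (∃t C(t))) ∧ (¬(∃t C(t)) ∨ ¬(∀k J(k))))
Push ¬ through the quantifiers and connectives to reach negation normal form:
  (∃k ¬J(k)) ∧ (∀t ¬C(t)) ∨ (∃t C(t)) ∧ (∀k J(k))
Standardize variables apart so no two quantifiers bind the same name: t↦x, k↦x1.
  (∃k ¬J(k)) ∧ (∀t ¬C(t)) ∨ (∃x C(x)) ∧ (∀x1 J(x1))
Finally move all quantifiers to the prefix:
  ∃k ∀t ∃x ∀x1 (¬J(k) ∧ ¬C(t) ∨ C(x) ∧ J(x1))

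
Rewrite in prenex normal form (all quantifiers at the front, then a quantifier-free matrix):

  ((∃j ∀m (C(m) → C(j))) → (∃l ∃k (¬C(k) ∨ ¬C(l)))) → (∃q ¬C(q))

∃j ∀m ∀l ∀k ∃q ((¬C(m) ∨ C(j)) ∧ C(k) ∧ C(l) ∨ ¬C(q))

Rewrite implications/biconditionals: A → B as ¬A ∨ B.
  ¬(¬(∃j ∀m (¬C(m) ∨ C(j))) ∨ (∃l ∃k (¬C(k) ∨ ¬C(l)))) ∨ (∃q ¬C(q))
Push ¬ through the quantifiers and connectives to reach negation normal form:
  (∃j ∀m (¬C(m) ∨ C(j))) ∧ (∀l ∀k (C(k) ∧ C(l))) ∨ (∃q ¬C(q))
All bound variables are already distinct, so no renaming is needed.
Finally move all quantifiers to the prefix:
  ∃j ∀m ∀l ∀k ∃q ((¬C(m) ∨ C(j)) ∧ C(k) ∧ C(l) ∨ ¬C(q))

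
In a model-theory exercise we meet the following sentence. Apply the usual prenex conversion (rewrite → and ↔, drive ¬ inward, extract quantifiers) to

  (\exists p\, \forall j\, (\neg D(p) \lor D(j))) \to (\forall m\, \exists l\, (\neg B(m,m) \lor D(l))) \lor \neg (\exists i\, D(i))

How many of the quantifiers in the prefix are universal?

3

First replace A → B with ¬A ∨ B.
  \neg (\exists p\, \forall j\, (\neg D(p) \lor D(j))) \lor (\forall m\, \exists l\, (\neg B(m,m) \lor D(l))) \lor \neg (\exists i\, D(i))
Push ¬ through the quantifiers and connectives to reach negation normal form:
  (\forall p\, \exists j\, (D(p) \land \neg D(j))) \lor (\forall m\, \exists l\, (\neg B(m,m) \lor D(l))) \lor (\forall i\, \neg D(i))
Extract every quantifier outward, since the variables are now distinct and don't occur free across branches:
  \forall p\, \exists j\, \forall m\, \exists l\, \forall i\, (D(p) \land \neg D(j) \lor \neg B(m,m) \lor D(l) \lor \neg D(i))
The prefix is \forall p \exists j \forall m \exists l \forall i: 3 universal, 2 existential.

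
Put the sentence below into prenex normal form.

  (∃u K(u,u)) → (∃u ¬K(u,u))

∀u ∃v (¬K(u,u) ∨ ¬K(v,v))

First replace A → B with ¬A ∨ B.
  ¬(∃u K(u,u)) ∨ (∃u ¬K(u,u))
Push ¬ through the quantifiers and connectives to reach negation normal form:
  (∀u ¬K(u,u)) ∨ (∃u ¬K(u,u))
Rename bound variables to avoid capture: u↦v.
  (∀u ¬K(u,u)) ∨ (∃v ¬K(v,v))
Finally move all quantifiers to the prefix:
  ∀u ∃v (¬K(u,u) ∨ ¬K(v,v))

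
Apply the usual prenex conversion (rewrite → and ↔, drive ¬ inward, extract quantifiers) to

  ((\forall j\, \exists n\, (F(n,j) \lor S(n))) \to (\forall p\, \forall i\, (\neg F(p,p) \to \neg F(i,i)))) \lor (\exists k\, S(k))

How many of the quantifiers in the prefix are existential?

First replace A → B with ¬A ∨ B.
  \neg (\forall j\, \exists n\, (F(n,j) \lor S(n))) \lor (\forall p\, \forall i\, (\neg \neg F(p,p) \lor \neg F(i,i))) \lor (\exists k\, S(k))
Push ¬ through the quantifiers and connectives to reach negation normal form:
  (\exists j\, \forall n\, (\neg F(n,j) \land \neg S(n))) \lor (\forall p\, \forall i\, (F(p,p) \lor \neg F(i,i))) \lor (\exists k\, S(k))
Finally move all quantifiers to the prefix:
  \exists j\, \forall n\, \forall p\, \forall i\, \exists k\, (\neg F(n,j) \land \neg S(n) \lor F(p,p) \lor \neg F(i,i) \lor S(k))
The prefix is \exists j \forall n \forall p \forall i \exists k: 3 universal, 2 existential.

2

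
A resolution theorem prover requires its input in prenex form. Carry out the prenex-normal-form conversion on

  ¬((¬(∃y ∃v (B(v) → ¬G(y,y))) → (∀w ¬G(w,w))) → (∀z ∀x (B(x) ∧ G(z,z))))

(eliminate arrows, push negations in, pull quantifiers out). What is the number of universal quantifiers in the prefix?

1

Eliminate → and ↔ using ¬ and ∨.
  ¬(¬(¬¬(∃y ∃v (¬B(v) ∨ ¬G(y,y))) ∨ (∀w ¬G(w,w))) ∨ (∀z ∀x (B(x) ∧ G(z,z))))
Push ¬ through the quantifiers and connectives to reach negation normal form:
  ((∃y ∃v (¬B(v) ∨ ¬G(y,y))) ∨ (∀w ¬G(w,w))) ∧ (∃z ∃x (¬B(x) ∨ ¬G(z,z)))
All bound variables are already distinct, so no renaming is needed.
Finally move all quantifiers to the prefix:
  ∃y ∃v ∀w ∃z ∃x ((¬B(v) ∨ ¬G(y,y) ∨ ¬G(w,w)) ∧ (¬B(x) ∨ ¬G(z,z)))
The prefix is ∃y ∃v ∀w ∃z ∃x: 1 universal, 4 existential.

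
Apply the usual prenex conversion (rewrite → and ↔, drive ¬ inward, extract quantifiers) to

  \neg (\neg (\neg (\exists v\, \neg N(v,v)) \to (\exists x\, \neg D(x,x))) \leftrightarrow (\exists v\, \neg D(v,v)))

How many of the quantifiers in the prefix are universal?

First replace A → B with ¬A ∨ B; A ↔ B as (¬A ∨ B) ∧ (¬B ∨ A).
  \neg ((\neg \neg (\neg \neg (\exists v\, \neg N(v,v)) \lor (\exists x\, \neg D(x,x))) \lor (\exists v\, \neg D(v,v))) \land (\neg (\exists v\, \neg D(v,v)) \lor \neg (\neg \neg (\exists v\, \neg N(v,v)) \lor (\exists x\, \neg D(x,x)))))
Move each ¬ inward, flipping quantifiers it crosses:
  (\forall v\, N(v,v)) \land (\forall x\, D(x,x)) \land (\forall v\, D(v,v)) \lor (\exists v\, \neg D(v,v)) \land ((\exists v\, \neg N(v,v)) \lor (\exists x\, \neg D(x,x)))
Give each quantifier a distinct variable: v↦u1, v↦y1, v↦s, x↦z1.
  (\forall v\, N(v,v)) \land (\forall x\, D(x,x)) \land (\forall u1\, D(u1,u1)) \lor (\exists y1\, \neg D(y1,y1)) \land ((\exists s\, \neg N(s,s)) \lor (\exists z1\, \neg D(z1,z1)))
Finally move all quantifiers to the prefix:
  \forall v\, \forall x\, \forall u1\, \exists y1\, \exists s\, \exists z1\, (N(v,v) \land D(x,x) \land D(u1,u1) \lor \neg D(y1,y1) \land (\neg N(s,s) \lor \neg D(z1,z1)))
The prefix is \forall v \forall x \forall u1 \exists y1 \exists s \exists z1: 3 universal, 3 existential.

3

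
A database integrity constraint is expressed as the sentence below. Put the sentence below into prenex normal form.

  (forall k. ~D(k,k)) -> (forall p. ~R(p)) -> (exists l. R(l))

Rewrite implications/biconditionals: A → B as ¬A ∨ B.
  ~(forall k. ~D(k,k)) | ~(forall p. ~R(p)) | (exists l. R(l))
Push ¬ through the quantifiers and connectives to reach negation normal form:
  (exists k. D(k,k)) | (exists p. R(p)) | (exists l. R(l))
All bound variables are already distinct, so no renaming is needed.
Finally move all quantifiers to the prefix:
  exists k. exists p. exists l. (D(k,k) | R(p) | R(l))

exists k. exists p. exists l. (D(k,k) | R(p) | R(l))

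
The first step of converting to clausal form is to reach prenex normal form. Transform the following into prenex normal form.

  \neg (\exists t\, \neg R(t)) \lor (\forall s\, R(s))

Push ¬ through the quantifiers and connectives to reach negation normal form:
  (\forall t\, R(t)) \lor (\forall s\, R(s))
All bound variables are already distinct, so no renaming is needed.
Finally move all quantifiers to the prefix:
  \forall t\, \forall s\, (R(t) \lor R(s))

\forall t\, \forall s\, (R(t) \lor R(s))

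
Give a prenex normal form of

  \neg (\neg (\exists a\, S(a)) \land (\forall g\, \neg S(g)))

\exists a\, \exists g\, (S(a) \lor S(g))

Move each ¬ inward, flipping quantifiers it crosses:
  (\exists a\, S(a)) \lor (\exists g\, S(g))
All bound variables are already distinct, so no renaming is needed.
Finally move all quantifiers to the prefix:
  \exists a\, \exists g\, (S(a) \lor S(g))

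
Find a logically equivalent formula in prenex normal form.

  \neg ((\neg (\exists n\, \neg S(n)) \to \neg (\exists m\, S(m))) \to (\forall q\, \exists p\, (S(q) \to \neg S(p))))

Rewrite implications/biconditionals: A → B as ¬A ∨ B.
  \neg (\neg (\neg \neg (\exists n\, \neg S(n)) \lor \neg (\exists m\, S(m))) \lor (\forall q\, \exists p\, (\neg S(q) \lor \neg S(p))))
Drive negations inward (¬∀x A ≡ ∃x ¬A, ¬∃x A ≡ ∀x ¬A, De Morgan for ∧/∨):
  ((\exists n\, \neg S(n)) \lor (\forall m\, \neg S(m))) \land (\exists q\, \forall p\, (S(q) \land S(p)))
All bound variables are already distinct, so no renaming is needed.
Extract every quantifier outward, since the variables are now distinct and don't occur free across branches:
  \exists n\, \forall m\, \exists q\, \forall p\, ((\neg S(n) \lor \neg S(m)) \land S(q) \land S(p))

\exists n\, \forall m\, \exists q\, \forall p\, ((\neg S(n) \lor \neg S(m)) \land S(q) \land S(p))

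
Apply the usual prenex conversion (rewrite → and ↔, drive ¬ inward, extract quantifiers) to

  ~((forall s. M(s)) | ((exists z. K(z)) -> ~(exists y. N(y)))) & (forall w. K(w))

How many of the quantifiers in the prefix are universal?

1

Eliminate → and ↔ using ¬ and ∨.
  ~((forall s. M(s)) | ~(exists z. K(z)) | ~(exists y. N(y))) & (forall w. K(w))
Drive negations inward (¬∀x A ≡ ∃x ¬A, ¬∃x A ≡ ∀x ¬A, De Morgan for ∧/∨):
  (exists s. ~M(s)) & (exists z. K(z)) & (exists y. N(y)) & (forall w. K(w))
Pull the quantifiers to the front (each side's bound variable is not free in the other side):
  exists s. exists z. exists y. forall w. (~M(s) & K(z) & N(y) & K(w))
The prefix is exists s exists z exists y forall w: 1 universal, 3 existential.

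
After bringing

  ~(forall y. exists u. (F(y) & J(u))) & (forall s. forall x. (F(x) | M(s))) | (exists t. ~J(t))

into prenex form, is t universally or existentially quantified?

Move each ¬ inward, flipping quantifiers it crosses:
  (exists y. forall u. (~F(y) | ~J(u))) & (forall s. forall x. (F(x) | M(s))) | (exists t. ~J(t))
All bound variables are already distinct, so no renaming is needed.
Finally move all quantifiers to the prefix:
  exists y. forall u. forall s. forall x. exists t. ((~F(y) | ~J(u)) & (F(x) | M(s)) | ~J(t))
The quantifier exists t sits under an even number of negations, so it remains existential.

existential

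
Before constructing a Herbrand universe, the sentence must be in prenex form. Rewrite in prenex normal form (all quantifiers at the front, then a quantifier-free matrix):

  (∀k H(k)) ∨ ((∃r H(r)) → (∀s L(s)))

∀k ∀r ∀s (H(k) ∨ ¬H(r) ∨ L(s))

Rewrite implications/biconditionals: A → B as ¬A ∨ B.
  (∀k H(k)) ∨ ¬(∃r H(r)) ∨ (∀s L(s))
Move each ¬ inward, flipping quantifiers it crosses:
  (∀k H(k)) ∨ (∀r ¬H(r)) ∨ (∀s L(s))
All bound variables are already distinct, so no renaming is needed.
Extract every quantifier outward, since the variables are now distinct and don't occur free across branches:
  ∀k ∀r ∀s (H(k) ∨ ¬H(r) ∨ L(s))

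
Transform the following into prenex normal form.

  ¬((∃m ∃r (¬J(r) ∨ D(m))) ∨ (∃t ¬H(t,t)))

∀m ∀r ∀t (J(r) ∧ ¬D(m) ∧ H(t,t))

Push ¬ through the quantifiers and connectives to reach negation normal form:
  (∀m ∀r (J(r) ∧ ¬D(m))) ∧ (∀t H(t,t))
All bound variables are already distinct, so no renaming is needed.
Extract every quantifier outward, since the variables are now distinct and don't occur free across branches:
  ∀m ∀r ∀t (J(r) ∧ ¬D(m) ∧ H(t,t))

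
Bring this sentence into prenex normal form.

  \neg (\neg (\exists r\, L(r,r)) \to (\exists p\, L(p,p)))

\forall r\, \forall p\, (\neg L(r,r) \land \neg L(p,p))

First replace A → B with ¬A ∨ B.
  \neg (\neg \neg (\exists r\, L(r,r)) \lor (\exists p\, L(p,p)))
Drive negations inward (¬∀x A ≡ ∃x ¬A, ¬∃x A ≡ ∀x ¬A, De Morgan for ∧/∨):
  (\forall r\, \neg L(r,r)) \land (\forall p\, \neg L(p,p))
All bound variables are already distinct, so no renaming is needed.
Extract every quantifier outward, since the variables are now distinct and don't occur free across branches:
  \forall r\, \forall p\, (\neg L(r,r) \land \neg L(p,p))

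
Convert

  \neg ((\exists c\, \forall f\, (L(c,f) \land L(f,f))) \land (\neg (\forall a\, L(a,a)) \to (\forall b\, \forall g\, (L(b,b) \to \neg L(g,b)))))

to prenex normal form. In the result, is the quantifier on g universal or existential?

Rewrite implications/biconditionals: A → B as ¬A ∨ B.
  \neg ((\exists c\, \forall f\, (L(c,f) \land L(f,f))) \land (\neg \neg (\forall a\, L(a,a)) \lor (\forall b\, \forall g\, (\neg L(b,b) \lor \neg L(g,b)))))
Drive negations inward (¬∀x A ≡ ∃x ¬A, ¬∃x A ≡ ∀x ¬A, De Morgan for ∧/∨):
  (\forall c\, \exists f\, (\neg L(c,f) \lor \neg L(f,f))) \lor (\exists a\, \neg L(a,a)) \land (\exists b\, \exists g\, (L(b,b) \land L(g,b)))
All bound variables are already distinct, so no renaming is needed.
Pull the quantifiers to the front (each side's bound variable is not free in the other side):
  \forall c\, \exists f\, \exists a\, \exists b\, \exists g\, (\neg L(c,f) \lor \neg L(f,f) \lor \neg L(a,a) \land L(b,b) \land L(g,b))
The quantifier \forall g sits under an odd number of negations (counting the antecedent side of each →), so it flips to \exists g.

existential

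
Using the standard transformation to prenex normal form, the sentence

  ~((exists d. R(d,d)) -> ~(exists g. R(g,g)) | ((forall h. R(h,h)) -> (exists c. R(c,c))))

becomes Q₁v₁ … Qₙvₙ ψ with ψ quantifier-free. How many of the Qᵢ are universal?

First replace A → B with ¬A ∨ B.
  ~(~(exists d. R(d,d)) | ~(exists g. R(g,g)) | ~(forall h. R(h,h)) | (exists c. R(c,c)))
Push ¬ through the quantifiers and connectives to reach negation normal form:
  (exists d. R(d,d)) & (exists g. R(g,g)) & (forall h. R(h,h)) & (forall c. ~R(c,c))
All bound variables are already distinct, so no renaming is needed.
Extract every quantifier outward, since the variables are now distinct and don't occur free across branches:
  exists d. exists g. forall h. forall c. (R(d,d) & R(g,g) & R(h,h) & ~R(c,c))
The prefix is exists d exists g forall h forall c: 2 universal, 2 existential.

2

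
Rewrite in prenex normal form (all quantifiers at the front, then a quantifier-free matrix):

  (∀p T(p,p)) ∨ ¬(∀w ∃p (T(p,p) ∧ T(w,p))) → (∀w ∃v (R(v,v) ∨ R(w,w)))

∃p ∀w ∃s ∀x ∃v (¬T(p,p) ∧ T(s,s) ∧ T(w,s) ∨ R(v,v) ∨ R(x,x))

Rewrite implications/biconditionals: A → B as ¬A ∨ B.
  ¬((∀p T(p,p)) ∨ ¬(∀w ∃p (T(p,p) ∧ T(w,p)))) ∨ (∀w ∃v (R(v,v) ∨ R(w,w)))
Drive negations inward (¬∀x A ≡ ∃x ¬A, ¬∃x A ≡ ∀x ¬A, De Morgan for ∧/∨):
  (∃p ¬T(p,p)) ∧ (∀w ∃p (T(p,p) ∧ T(w,p))) ∨ (∀w ∃v (R(v,v) ∨ R(w,w)))
Rename bound variables to avoid capture: p↦s, w↦x.
  (∃p ¬T(p,p)) ∧ (∀w ∃s (T(s,s) ∧ T(w,s))) ∨ (∀x ∃v (R(v,v) ∨ R(x,x)))
Pull the quantifiers to the front (each side's bound variable is not free in the other side):
  ∃p ∀w ∃s ∀x ∃v (¬T(p,p) ∧ T(s,s) ∧ T(w,s) ∨ R(v,v) ∨ R(x,x))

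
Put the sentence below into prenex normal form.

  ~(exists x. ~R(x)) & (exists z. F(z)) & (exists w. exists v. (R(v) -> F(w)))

forall x. exists z. exists w. exists v. (R(x) & F(z) & (~R(v) | F(w)))

Eliminate → and ↔ using ¬ and ∨.
  ~(exists x. ~R(x)) & (exists z. F(z)) & (exists w. exists v. (~R(v) | F(w)))
Drive negations inward (¬∀x A ≡ ∃x ¬A, ¬∃x A ≡ ∀x ¬A, De Morgan for ∧/∨):
  (forall x. R(x)) & (exists z. F(z)) & (exists w. exists v. (~R(v) | F(w)))
Extract every quantifier outward, since the variables are now distinct and don't occur free across branches:
  forall x. exists z. exists w. exists v. (R(x) & F(z) & (~R(v) | F(w)))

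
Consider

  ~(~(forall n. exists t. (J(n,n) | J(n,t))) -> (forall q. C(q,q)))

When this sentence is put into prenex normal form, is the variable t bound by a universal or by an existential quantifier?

universal

First replace A → B with ¬A ∨ B.
  ~(~~(forall n. exists t. (J(n,n) | J(n,t))) | (forall q. C(q,q)))
Drive negations inward (¬∀x A ≡ ∃x ¬A, ¬∃x A ≡ ∀x ¬A, De Morgan for ∧/∨):
  (exists n. forall t. (~J(n,n) & ~J(n,t))) & (exists q. ~C(q,q))
Pull the quantifiers to the front (each side's bound variable is not free in the other side):
  exists n. forall t. exists q. (~J(n,n) & ~J(n,t) & ~C(q,q))
The quantifier exists t sits under an odd number of negations (counting the antecedent side of each →), so it flips to forall t.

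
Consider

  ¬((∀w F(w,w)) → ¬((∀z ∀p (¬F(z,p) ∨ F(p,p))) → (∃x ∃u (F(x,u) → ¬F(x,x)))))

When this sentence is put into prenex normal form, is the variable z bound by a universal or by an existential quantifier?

First replace A → B with ¬A ∨ B.
  ¬(¬(∀w F(w,w)) ∨ ¬(¬(∀z ∀p (¬F(z,p) ∨ F(p,p))) ∨ (∃x ∃u (¬F(x,u) ∨ ¬F(x,x)))))
Drive negations inward (¬∀x A ≡ ∃x ¬A, ¬∃x A ≡ ∀x ¬A, De Morgan for ∧/∨):
  (∀w F(w,w)) ∧ ((∃z ∃p (F(z,p) ∧ ¬F(p,p))) ∨ (∃x ∃u (¬F(x,u) ∨ ¬F(x,x))))
Finally move all quantifiers to the prefix:
  ∀w ∃z ∃p ∃x ∃u (F(w,w) ∧ (F(z,p) ∧ ¬F(p,p) ∨ ¬F(x,u) ∨ ¬F(x,x)))
The quantifier ∀z sits under an odd number of negations (counting the antecedent side of each →), so it flips to ∃z.

existential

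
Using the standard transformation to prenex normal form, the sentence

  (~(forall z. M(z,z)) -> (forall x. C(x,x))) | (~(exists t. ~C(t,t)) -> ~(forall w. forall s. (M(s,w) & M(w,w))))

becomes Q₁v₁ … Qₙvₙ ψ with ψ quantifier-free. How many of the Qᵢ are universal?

2

Eliminate → and ↔ using ¬ and ∨.
  ~~(forall z. M(z,z)) | (forall x. C(x,x)) | ~~(exists t. ~C(t,t)) | ~(forall w. forall s. (M(s,w) & M(w,w)))
Move each ¬ inward, flipping quantifiers it crosses:
  (forall z. M(z,z)) | (forall x. C(x,x)) | (exists t. ~C(t,t)) | (exists w. exists s. (~M(s,w) | ~M(w,w)))
All bound variables are already distinct, so no renaming is needed.
Finally move all quantifiers to the prefix:
  forall z. forall x. exists t. exists w. exists s. (M(z,z) | C(x,x) | ~C(t,t) | ~M(s,w) | ~M(w,w))
The prefix is forall z forall x exists t exists w exists s: 2 universal, 3 existential.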